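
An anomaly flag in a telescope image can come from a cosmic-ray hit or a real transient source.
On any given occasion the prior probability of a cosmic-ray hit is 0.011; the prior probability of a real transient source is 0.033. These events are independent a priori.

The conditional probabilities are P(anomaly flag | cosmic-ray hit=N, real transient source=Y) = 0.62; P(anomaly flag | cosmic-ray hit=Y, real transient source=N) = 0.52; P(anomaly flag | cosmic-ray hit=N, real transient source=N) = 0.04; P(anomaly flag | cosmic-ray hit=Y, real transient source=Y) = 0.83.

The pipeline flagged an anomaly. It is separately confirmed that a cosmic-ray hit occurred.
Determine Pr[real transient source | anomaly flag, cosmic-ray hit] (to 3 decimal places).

Numerator (weight on configurations with real transient source): 0.83*0.033 = 0.027390
Normalizer over all consistent configurations: 0.52*0.967 + 0.83*0.033 = 0.530230
P(real transient source | anomaly flag, cosmic-ray hit) = 0.027390/0.530230 ≈ 0.052

Pr[real transient source | anomaly flag, cosmic-ray hit] ≈ 0.052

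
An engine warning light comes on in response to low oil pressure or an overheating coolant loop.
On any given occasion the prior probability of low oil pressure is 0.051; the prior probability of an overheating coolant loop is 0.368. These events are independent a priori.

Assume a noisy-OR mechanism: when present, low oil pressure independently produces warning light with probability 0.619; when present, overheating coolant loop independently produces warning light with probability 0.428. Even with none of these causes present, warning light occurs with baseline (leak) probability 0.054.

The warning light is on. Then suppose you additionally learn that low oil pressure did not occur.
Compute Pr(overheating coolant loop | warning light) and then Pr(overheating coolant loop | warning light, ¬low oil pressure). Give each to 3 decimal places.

Under noisy-OR, P(warning light | causes) = 1 − (1−0.054)·∏(1−qᵢ) over the active causes.
Weight on overheating coolant loop=true, given the evidence: 0.160258 + 0.014899 = 0.175157
Normalizer over all consistent configurations: 0.054×0.949×0.632 + 0.458888×0.949×0.368 + 0.639574×0.051×0.632 + 0.793836×0.051×0.368 = 0.228159
P(overheating coolant loop | warning light) = 0.175157/0.228159 ≈ 0.768

Now also conditioning on low oil pressure≠true:
By total probability over both values of overheating coolant loop:
  P(warning light | ¬low oil pressure) = 0.054·0.632 + 0.458888·0.368
        = 0.034128 + 0.168871 = 0.202999
The terms with overheating coolant loop present sum to 0.168871, so
  P(overheating coolant loop | warning light, ¬low oil pressure) = 0.168871 / 0.202999 ≈ 0.832

Pr(overheating coolant loop | warning light) ≈ 0.768; Pr(overheating coolant loop | warning light, ¬low oil pressure) ≈ 0.832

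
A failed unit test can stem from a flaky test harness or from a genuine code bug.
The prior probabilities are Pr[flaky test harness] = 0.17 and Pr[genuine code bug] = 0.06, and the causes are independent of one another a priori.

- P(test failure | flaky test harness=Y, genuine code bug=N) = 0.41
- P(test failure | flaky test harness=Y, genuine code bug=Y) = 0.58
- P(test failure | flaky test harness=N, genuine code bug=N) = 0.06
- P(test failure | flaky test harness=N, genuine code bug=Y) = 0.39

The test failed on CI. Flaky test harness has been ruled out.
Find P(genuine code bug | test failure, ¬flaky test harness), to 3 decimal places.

Numerator (weight on configurations with genuine code bug): 0.39*0.06 = 0.023400
The normalizing constant is 0.06*0.94 + 0.39*0.06 = 0.079800
Posterior = 0.023400 / 0.079800 ≈ 0.293

P(genuine code bug | test failure, ¬flaky test harness) ≈ 0.293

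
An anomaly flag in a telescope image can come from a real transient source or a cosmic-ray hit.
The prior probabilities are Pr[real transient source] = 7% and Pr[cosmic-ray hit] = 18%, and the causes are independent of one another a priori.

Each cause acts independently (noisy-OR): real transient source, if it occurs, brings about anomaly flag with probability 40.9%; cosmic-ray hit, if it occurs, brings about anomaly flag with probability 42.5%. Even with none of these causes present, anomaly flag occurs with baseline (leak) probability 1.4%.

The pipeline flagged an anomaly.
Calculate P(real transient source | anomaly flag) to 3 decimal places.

P(real transient source | anomaly flag) ≈ 0.280

Under noisy-OR, P(anomaly flag | causes) = 1 − (1−0.014)·∏(1−qᵢ) over the active causes.
P(anomaly flag) = 0.014·0.93·0.82 + 0.43305·0.93·0.18 + 0.417274·0.07·0.82 + 0.664933·0.07·0.18 = 0.010676 + 0.072493 + 0.023952 + 0.008378 = 0.115499
Restricting to configurations with real transient source present: 0.023952 + 0.008378 = 0.032330.
Hence the posterior is 0.032330/0.115499 ≈ 0.280.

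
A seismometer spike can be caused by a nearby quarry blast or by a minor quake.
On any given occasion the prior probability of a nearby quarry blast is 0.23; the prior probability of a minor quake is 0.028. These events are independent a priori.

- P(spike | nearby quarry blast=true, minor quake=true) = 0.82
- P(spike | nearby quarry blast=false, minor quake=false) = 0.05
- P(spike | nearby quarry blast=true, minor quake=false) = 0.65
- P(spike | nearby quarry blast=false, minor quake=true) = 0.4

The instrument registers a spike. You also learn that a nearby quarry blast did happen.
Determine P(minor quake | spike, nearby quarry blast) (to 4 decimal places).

P(minor quake | spike, nearby quarry blast) ≈ 0.0351

P(spike | nearby quarry blast) = 0.65×0.972 + 0.82×0.028 = 0.631800 + 0.022960 = 0.654760
Restricting to configurations with minor quake present: 0.82×0.028 = 0.022960.
P(minor quake | spike, nearby quarry blast) = 0.022960 / 0.654760 ≈ 0.0351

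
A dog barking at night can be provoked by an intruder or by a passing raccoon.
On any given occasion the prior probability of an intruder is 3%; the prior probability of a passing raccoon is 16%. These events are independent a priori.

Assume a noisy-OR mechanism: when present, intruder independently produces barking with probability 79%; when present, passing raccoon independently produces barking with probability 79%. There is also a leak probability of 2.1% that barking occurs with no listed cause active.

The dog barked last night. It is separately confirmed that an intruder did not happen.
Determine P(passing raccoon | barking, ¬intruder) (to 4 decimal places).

Under noisy-OR, P(barking | causes) = 1 − (1−0.021)·∏(1−qᵢ) over the active causes.
For the numerator, keep only passing raccoon=true terms: 0.79441*0.16 = 0.127106
Denominator P(barking | ¬intruder): 0.021*0.84 + 0.79441*0.16 = 0.144746
Posterior = 0.127106 / 0.144746 ≈ 0.8781

P(passing raccoon | barking, ¬intruder) ≈ 0.8781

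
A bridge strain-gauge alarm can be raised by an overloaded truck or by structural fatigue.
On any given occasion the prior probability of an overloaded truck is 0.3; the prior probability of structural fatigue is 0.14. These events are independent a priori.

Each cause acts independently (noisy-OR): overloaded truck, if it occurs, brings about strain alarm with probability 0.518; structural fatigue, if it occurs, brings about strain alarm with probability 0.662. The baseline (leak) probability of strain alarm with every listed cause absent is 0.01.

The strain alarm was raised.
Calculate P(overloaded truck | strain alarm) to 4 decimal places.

Under noisy-OR, P(strain alarm | causes) = 1 − (1−0.01)·∏(1−qᵢ) over the active causes.
Sum P(strain alarm|·) weighted by the priors over the 4 (overloaded truck, structural fatigue) configurations:
  P(strain alarm) = 0.01·0.7·0.86 + 0.66538·0.7·0.14 + 0.52282·0.3·0.86 + 0.838713·0.3·0.14
        = 0.006020 + 0.065207 + 0.134888 + 0.035226 = 0.241341
The terms with overloaded truck present sum to 0.170114, so
  P(overloaded truck | strain alarm) = 0.170114 / 0.241341 ≈ 0.7049

P(overloaded truck | strain alarm) ≈ 0.7049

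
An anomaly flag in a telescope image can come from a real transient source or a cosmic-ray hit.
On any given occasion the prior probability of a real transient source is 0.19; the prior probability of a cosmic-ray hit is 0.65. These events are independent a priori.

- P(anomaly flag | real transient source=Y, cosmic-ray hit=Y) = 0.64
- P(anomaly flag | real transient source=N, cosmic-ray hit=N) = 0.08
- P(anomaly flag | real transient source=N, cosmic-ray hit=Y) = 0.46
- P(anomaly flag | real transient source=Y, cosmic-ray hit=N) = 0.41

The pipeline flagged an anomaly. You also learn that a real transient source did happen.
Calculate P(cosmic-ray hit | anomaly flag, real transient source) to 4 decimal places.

P(cosmic-ray hit | anomaly flag, real transient source) ≈ 0.7435

Numerator (weight on configurations with cosmic-ray hit): 0.64*0.65 = 0.416000
The normalizing constant is 0.41*0.35 + 0.64*0.65 = 0.559500
P(cosmic-ray hit | anomaly flag, real transient source) = 0.416000/0.559500 ≈ 0.7435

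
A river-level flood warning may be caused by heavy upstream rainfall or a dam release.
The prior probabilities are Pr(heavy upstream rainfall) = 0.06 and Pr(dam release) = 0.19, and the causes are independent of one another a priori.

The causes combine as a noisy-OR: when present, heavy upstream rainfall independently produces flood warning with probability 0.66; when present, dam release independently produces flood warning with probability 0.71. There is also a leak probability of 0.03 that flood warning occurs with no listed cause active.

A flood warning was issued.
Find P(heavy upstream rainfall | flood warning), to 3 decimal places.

P(heavy upstream rainfall | flood warning) ≈ 0.221

Under noisy-OR, P(flood warning | causes) = 1 − (1−0.03)·∏(1−qᵢ) over the active causes.
P(flood warning) = 0.03*0.94*0.81 + 0.7187*0.94*0.19 + 0.6702*0.06*0.81 + 0.904358*0.06*0.19 = 0.022842 + 0.128360 + 0.032572 + 0.010310 = 0.194084
The heavy upstream rainfall-present share is 0.032572 + 0.010310 = 0.042882.
So P(heavy upstream rainfall | flood warning) = 0.042882/0.194084 ≈ 0.221.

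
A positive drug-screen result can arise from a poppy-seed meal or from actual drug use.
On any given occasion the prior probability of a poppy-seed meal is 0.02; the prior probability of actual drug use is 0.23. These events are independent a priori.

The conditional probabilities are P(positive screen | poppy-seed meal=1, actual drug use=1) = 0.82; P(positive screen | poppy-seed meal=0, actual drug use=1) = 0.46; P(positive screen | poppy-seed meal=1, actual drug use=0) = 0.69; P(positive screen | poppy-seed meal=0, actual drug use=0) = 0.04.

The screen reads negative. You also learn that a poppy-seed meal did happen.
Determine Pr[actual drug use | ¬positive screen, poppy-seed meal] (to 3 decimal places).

P(¬positive screen | poppy-seed meal) = 0.31×0.77 + 0.18×0.23 = 0.238700 + 0.041400 = 0.280100
The actual drug use-present share is 0.18×0.23 = 0.041400.
Hence the posterior is 0.041400/0.280100 ≈ 0.148.

Pr[actual drug use | ¬positive screen, poppy-seed meal] ≈ 0.148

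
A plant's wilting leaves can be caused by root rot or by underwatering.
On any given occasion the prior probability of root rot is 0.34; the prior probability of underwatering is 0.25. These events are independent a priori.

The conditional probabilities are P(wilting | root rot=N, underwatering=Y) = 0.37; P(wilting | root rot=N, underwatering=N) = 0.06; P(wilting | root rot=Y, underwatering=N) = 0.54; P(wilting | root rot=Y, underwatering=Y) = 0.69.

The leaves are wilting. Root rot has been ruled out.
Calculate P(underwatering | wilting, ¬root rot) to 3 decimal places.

P(underwatering | wilting, ¬root rot) ≈ 0.673

Numerator (weight on configurations with underwatering): 0.37*0.25 = 0.092500
Denominator P(wilting | ¬root rot): 0.06*0.75 + 0.37*0.25 = 0.137500
P(underwatering | wilting, ¬root rot) = 0.092500/0.137500 ≈ 0.673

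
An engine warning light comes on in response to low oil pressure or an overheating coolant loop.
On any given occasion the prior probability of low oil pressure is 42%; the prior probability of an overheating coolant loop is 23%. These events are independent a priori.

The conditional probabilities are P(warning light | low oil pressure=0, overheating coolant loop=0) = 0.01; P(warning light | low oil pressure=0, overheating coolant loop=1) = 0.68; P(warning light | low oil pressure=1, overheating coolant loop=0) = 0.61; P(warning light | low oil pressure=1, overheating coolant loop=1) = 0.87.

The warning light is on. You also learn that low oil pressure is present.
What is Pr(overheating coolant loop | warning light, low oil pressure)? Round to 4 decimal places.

Pr(overheating coolant loop | warning light, low oil pressure) ≈ 0.2987

Sum P(warning light|·) weighted by the priors over both values of overheating coolant loop:
  P(warning light | low oil pressure) = 0.61·0.77 + 0.87·0.23
        = 0.469700 + 0.200100 = 0.669800
The terms with overheating coolant loop present sum to 0.200100, so
  P(overheating coolant loop | warning light, low oil pressure) = 0.200100 / 0.669800 ≈ 0.2987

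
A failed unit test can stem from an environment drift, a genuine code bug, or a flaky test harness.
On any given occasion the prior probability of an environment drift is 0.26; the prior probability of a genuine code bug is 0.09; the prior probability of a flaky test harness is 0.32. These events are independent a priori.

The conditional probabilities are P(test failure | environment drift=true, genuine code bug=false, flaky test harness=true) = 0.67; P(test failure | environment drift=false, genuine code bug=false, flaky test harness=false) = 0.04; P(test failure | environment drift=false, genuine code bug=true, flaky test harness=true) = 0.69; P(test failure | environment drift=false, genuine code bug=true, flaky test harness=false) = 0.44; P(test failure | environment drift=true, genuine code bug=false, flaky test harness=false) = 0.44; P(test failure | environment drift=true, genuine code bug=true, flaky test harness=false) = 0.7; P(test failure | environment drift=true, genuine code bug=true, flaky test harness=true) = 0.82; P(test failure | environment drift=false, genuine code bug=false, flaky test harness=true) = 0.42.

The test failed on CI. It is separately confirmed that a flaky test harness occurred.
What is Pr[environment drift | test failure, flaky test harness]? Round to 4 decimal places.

By total probability over the 4 (environment drift, genuine code bug) configurations:
  P(test failure | flaky test harness) = 0.42*0.74*0.91 + 0.69*0.74*0.09 + 0.67*0.26*0.91 + 0.82*0.26*0.09
        = 0.282828 + 0.045954 + 0.158522 + 0.019188 = 0.506492
Configurations with environment drift contribute 0.177710, so
  P(environment drift | test failure, flaky test harness) = 0.177710 / 0.506492 ≈ 0.3509

Pr[environment drift | test failure, flaky test harness] ≈ 0.3509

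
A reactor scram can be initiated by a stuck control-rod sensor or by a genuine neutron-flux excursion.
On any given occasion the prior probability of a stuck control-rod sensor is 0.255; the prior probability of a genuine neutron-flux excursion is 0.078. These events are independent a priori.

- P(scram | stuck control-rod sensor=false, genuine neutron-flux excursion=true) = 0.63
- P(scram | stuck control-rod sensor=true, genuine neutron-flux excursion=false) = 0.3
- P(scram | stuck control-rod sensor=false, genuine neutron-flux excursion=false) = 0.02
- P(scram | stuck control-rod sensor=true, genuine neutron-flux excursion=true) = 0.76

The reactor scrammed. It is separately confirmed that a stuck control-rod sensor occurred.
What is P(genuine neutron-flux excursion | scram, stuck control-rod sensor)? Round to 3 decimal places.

P(genuine neutron-flux excursion | scram, stuck control-rod sensor) ≈ 0.176

Numerator (weight on configurations with genuine neutron-flux excursion): 0.76×0.078 = 0.059280
Normalizer over all consistent configurations: 0.3×0.922 + 0.76×0.078 = 0.335880
P(genuine neutron-flux excursion | scram, stuck control-rod sensor) = 0.059280/0.335880 ≈ 0.176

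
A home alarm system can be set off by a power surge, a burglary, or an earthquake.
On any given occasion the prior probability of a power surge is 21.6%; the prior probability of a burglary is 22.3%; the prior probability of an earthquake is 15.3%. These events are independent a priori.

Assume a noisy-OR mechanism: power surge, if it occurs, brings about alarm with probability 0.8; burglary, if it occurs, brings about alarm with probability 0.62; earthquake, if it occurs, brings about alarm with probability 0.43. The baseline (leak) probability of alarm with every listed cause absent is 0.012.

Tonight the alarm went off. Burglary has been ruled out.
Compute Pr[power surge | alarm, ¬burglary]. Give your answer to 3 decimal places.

Pr[power surge | alarm, ¬burglary] ≈ 0.745

Under noisy-OR, P(alarm | causes) = 1 − (1−0.012)·∏(1−qᵢ) over the active causes.
Sum P(alarm|·) weighted by the priors over the 4 (power surge, earthquake) configurations:
  P(alarm | ¬burglary) = 0.012·0.784·0.847 + 0.43684·0.784·0.153 + 0.8024·0.216·0.847 + 0.887368·0.216·0.153
        = 0.007969 + 0.052400 + 0.146801 + 0.029326 = 0.236496
The terms with power surge present sum to 0.176127, so
  P(power surge | alarm, ¬burglary) = 0.176127 / 0.236496 ≈ 0.745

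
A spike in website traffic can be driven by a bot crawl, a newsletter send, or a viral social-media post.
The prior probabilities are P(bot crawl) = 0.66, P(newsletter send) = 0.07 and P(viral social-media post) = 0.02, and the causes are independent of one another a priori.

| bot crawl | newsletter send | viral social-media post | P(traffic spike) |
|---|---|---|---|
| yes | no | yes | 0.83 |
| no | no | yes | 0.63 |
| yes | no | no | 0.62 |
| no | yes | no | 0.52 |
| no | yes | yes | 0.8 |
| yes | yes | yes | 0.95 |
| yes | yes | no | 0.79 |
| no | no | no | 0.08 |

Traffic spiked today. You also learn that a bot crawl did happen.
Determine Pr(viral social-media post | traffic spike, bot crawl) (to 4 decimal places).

For the numerator, keep only viral social-media post=true terms: 0.015438 + 0.001330 = 0.016768
Normalizer over all consistent configurations: 0.62·0.93·0.98 + 0.83·0.93·0.02 + 0.79·0.07·0.98 + 0.95·0.07·0.02 = 0.636030
P(viral social-media post | traffic spike, bot crawl) = 0.016768/0.636030 ≈ 0.0264

Pr(viral social-media post | traffic spike, bot crawl) ≈ 0.0264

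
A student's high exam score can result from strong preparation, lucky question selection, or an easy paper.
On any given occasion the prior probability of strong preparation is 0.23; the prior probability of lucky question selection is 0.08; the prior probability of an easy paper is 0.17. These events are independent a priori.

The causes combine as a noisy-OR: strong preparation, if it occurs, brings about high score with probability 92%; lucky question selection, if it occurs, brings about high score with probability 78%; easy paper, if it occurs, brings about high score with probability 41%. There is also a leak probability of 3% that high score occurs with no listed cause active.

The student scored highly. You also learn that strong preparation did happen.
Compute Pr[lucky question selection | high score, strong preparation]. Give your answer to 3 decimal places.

Pr[lucky question selection | high score, strong preparation] ≈ 0.084

Under noisy-OR, P(high score | causes) = 1 − (1−0.03)·∏(1−qᵢ) over the active causes.
Numerator (weight on configurations with lucky question selection): 0.065266 + 0.013463 = 0.078729
Denominator P(high score | strong preparation): 0.9224·0.92·0.83 + 0.954216·0.92·0.17 + 0.982928·0.08·0.83 + 0.989928·0.08·0.17 = 0.932313
Posterior = 0.078729 / 0.932313 ≈ 0.084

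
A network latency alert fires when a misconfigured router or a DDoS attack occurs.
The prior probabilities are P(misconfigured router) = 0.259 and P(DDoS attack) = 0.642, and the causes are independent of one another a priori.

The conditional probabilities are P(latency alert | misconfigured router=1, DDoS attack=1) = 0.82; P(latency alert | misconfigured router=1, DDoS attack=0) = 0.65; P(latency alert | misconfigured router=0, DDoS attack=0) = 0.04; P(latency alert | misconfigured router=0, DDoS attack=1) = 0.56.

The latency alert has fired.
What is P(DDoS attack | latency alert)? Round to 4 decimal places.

Enumerate the 4 (misconfigured router, DDoS attack) configurations and weight by the priors:
  P(latency alert) = 0.04·0.741·0.358 + 0.56·0.741·0.642 + 0.65·0.259·0.358 + 0.82·0.259·0.642
        = 0.010611 + 0.266404 + 0.060269 + 0.136348 = 0.473632
Keeping only the DDoS attack-present terms gives 0.402752, so
  P(DDoS attack | latency alert) = 0.402752 / 0.473632 ≈ 0.8503

P(DDoS attack | latency alert) ≈ 0.8503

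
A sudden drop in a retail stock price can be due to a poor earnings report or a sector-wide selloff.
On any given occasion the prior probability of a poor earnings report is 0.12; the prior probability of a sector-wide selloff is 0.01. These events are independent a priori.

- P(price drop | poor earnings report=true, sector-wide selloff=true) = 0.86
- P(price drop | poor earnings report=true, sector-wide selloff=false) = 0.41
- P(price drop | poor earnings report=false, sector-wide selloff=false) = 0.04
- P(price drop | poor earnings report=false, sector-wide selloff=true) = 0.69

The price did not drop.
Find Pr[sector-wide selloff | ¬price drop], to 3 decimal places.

Pr[sector-wide selloff | ¬price drop] ≈ 0.003

By total probability over the 4 (poor earnings report, sector-wide selloff) configurations:
  P(¬price drop) = 0.96·0.88·0.99 + 0.31·0.88·0.01 + 0.59·0.12·0.99 + 0.14·0.12·0.01
        = 0.836352 + 0.002728 + 0.070092 + 0.000168 = 0.909340
Keeping only the sector-wide selloff-present terms gives 0.002896, so
  P(sector-wide selloff | ¬price drop) = 0.002896 / 0.909340 ≈ 0.003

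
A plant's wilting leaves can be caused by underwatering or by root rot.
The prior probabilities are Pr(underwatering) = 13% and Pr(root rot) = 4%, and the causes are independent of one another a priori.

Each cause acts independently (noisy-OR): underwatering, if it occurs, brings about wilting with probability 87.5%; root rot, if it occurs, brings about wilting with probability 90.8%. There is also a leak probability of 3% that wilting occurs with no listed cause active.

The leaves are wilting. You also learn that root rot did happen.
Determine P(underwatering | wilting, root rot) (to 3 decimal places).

P(underwatering | wilting, root rot) ≈ 0.140

Under noisy-OR, P(wilting | causes) = 1 − (1−0.03)·∏(1−qᵢ) over the active causes.
Weight on underwatering=true, given the evidence: 0.988845·0.13 = 0.128550
Normalizer over all consistent configurations: 0.91076·0.87 + 0.988845·0.13 = 0.920911
P(underwatering | wilting, root rot) = 0.128550/0.920911 ≈ 0.140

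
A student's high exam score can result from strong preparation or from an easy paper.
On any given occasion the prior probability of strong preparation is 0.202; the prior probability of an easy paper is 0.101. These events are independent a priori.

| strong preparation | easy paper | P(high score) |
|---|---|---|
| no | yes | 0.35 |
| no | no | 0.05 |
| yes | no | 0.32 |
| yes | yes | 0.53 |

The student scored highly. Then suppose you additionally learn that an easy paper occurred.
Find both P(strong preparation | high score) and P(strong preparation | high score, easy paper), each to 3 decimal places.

P(strong preparation | high score) ≈ 0.518; P(strong preparation | high score, easy paper) ≈ 0.277

Sum P(high score|·) weighted by the priors over the 4 (strong preparation, easy paper) configurations:
  P(high score) = 0.05×0.798×0.899 + 0.35×0.798×0.101 + 0.32×0.202×0.899 + 0.53×0.202×0.101
        = 0.035870 + 0.028209 + 0.058111 + 0.010813 = 0.133003
Configurations with strong preparation contribute 0.068924, so
  P(strong preparation | high score) = 0.068924 / 0.133003 ≈ 0.518

Now also conditioning on easy paper=true:
For the numerator, keep only strong preparation=true terms: 0.53*0.202 = 0.107060
Denominator P(high score | easy paper): 0.35*0.798 + 0.53*0.202 = 0.386360
Posterior = 0.107060 / 0.386360 ≈ 0.277
Conditioning on easy paper lowers the posterior on strong preparation: the classic explaining-away effect in a common-effect structure.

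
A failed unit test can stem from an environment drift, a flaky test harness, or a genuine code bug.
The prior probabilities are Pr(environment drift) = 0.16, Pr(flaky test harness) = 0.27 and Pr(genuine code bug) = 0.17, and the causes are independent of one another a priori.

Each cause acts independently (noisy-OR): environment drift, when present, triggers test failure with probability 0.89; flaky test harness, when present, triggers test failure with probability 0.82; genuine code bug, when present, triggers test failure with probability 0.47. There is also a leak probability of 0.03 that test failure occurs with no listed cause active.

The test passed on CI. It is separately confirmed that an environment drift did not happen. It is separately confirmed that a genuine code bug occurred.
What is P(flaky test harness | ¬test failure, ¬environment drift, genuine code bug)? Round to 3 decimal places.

Under noisy-OR, P(test failure | causes) = 1 − (1−0.03)·∏(1−qᵢ) over the active causes.
P(¬test failure | ¬environment drift, genuine code bug) = 0.5141*0.73 + 0.092538*0.27 = 0.375293 + 0.024985 = 0.400278
The flaky test harness-present share is 0.092538*0.27 = 0.024985.
P(flaky test harness | ¬test failure, ¬environment drift, genuine code bug) = 0.024985 / 0.400278 ≈ 0.062

P(flaky test harness | ¬test failure, ¬environment drift, genuine code bug) ≈ 0.062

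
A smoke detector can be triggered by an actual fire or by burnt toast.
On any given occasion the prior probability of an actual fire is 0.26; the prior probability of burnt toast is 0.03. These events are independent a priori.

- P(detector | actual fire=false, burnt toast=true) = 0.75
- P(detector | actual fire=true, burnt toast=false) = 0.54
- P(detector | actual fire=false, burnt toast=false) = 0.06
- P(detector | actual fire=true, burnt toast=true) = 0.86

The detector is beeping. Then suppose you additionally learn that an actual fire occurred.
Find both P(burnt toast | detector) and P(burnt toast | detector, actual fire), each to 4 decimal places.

P(burnt toast | detector) ≈ 0.1153; P(burnt toast | detector, actual fire) ≈ 0.0469

Enumerate the 4 (actual fire, burnt toast) configurations and weight by the priors:
  P(detector) = 0.06·0.74·0.97 + 0.75·0.74·0.03 + 0.54·0.26·0.97 + 0.86·0.26·0.03
        = 0.043068 + 0.016650 + 0.136188 + 0.006708 = 0.202614
Configurations with burnt toast contribute 0.023358, so
  P(burnt toast | detector) = 0.023358 / 0.202614 ≈ 0.1153

With the extra evidence:
P(detector | actual fire) = 0.54*0.97 + 0.86*0.03 = 0.523800 + 0.025800 = 0.549600
Restricting to configurations with burnt toast present: 0.86*0.03 = 0.025800.
Hence the posterior is 0.025800/0.549600 ≈ 0.0469.
The drop from 0.1153 to 0.0469 is the explaining-away (discounting) effect.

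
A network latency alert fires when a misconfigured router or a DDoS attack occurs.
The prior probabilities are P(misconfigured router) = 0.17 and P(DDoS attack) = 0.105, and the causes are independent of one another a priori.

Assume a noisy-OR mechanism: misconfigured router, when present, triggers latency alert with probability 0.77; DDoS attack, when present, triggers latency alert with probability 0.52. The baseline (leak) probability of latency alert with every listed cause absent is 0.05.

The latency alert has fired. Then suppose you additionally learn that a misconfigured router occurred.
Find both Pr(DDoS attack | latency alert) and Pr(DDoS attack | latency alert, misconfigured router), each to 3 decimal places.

Pr(DDoS attack | latency alert) ≈ 0.289; Pr(DDoS attack | latency alert, misconfigured router) ≈ 0.118

Under noisy-OR, P(latency alert | causes) = 1 − (1−0.05)·∏(1−qᵢ) over the active causes.
Weight on DDoS attack=true, given the evidence: 0.047410 + 0.015978 = 0.063388
Normalizer over all consistent configurations: 0.05×0.83×0.895 + 0.544×0.83×0.105 + 0.7815×0.17×0.895 + 0.89512×0.17×0.105 = 0.219436
P(DDoS attack | latency alert) = 0.063388/0.219436 ≈ 0.289

Now also conditioning on misconfigured router=true:
Sum P(latency alert|·) weighted by the priors over both values of DDoS attack:
  P(latency alert | misconfigured router) = 0.7815×0.895 + 0.89512×0.105
        = 0.699442 + 0.093988 = 0.793430
The terms with DDoS attack present sum to 0.093988, so
  P(DDoS attack | latency alert, misconfigured router) = 0.093988 / 0.793430 ≈ 0.118
— misconfigured router explains away the evidence for DDoS attack.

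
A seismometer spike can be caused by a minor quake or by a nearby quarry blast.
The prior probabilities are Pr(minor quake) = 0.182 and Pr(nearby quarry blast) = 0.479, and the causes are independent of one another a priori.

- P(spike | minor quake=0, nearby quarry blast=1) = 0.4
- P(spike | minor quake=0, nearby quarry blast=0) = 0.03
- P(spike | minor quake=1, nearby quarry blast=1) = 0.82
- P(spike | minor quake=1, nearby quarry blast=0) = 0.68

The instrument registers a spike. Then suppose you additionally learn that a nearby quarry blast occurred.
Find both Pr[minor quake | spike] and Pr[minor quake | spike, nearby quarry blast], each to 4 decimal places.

Pr[minor quake | spike] ≈ 0.4451; Pr[minor quake | spike, nearby quarry blast] ≈ 0.3132

P(spike) = 0.03×0.818×0.521 + 0.4×0.818×0.479 + 0.68×0.182×0.521 + 0.82×0.182×0.479 = 0.012785 + 0.156729 + 0.064479 + 0.071486 = 0.305479
The minor quake-present share is 0.064479 + 0.071486 = 0.135965.
P(minor quake | spike) = 0.135965 / 0.305479 ≈ 0.4451

Now condition on the additional information:
Sum P(spike|·) weighted by the priors over both values of minor quake:
  P(spike | nearby quarry blast) = 0.4×0.818 + 0.82×0.182
        = 0.327200 + 0.149240 = 0.476440
The terms with minor quake present sum to 0.149240, so
  P(minor quake | spike, nearby quarry blast) = 0.149240 / 0.476440 ≈ 0.3132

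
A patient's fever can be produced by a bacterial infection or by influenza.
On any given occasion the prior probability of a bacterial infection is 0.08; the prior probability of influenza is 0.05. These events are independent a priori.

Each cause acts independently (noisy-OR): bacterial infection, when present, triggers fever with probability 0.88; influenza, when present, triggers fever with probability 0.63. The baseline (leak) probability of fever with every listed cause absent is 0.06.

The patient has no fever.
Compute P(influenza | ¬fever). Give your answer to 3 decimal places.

P(influenza | ¬fever) ≈ 0.019

Under noisy-OR, P(fever | causes) = 1 − (1−0.06)·∏(1−qᵢ) over the active causes.
Sum P(¬fever|·) weighted by the priors over the 4 (bacterial infection, influenza) configurations:
  P(¬fever) = 0.94·0.92·0.95 + 0.3478·0.92·0.05 + 0.1128·0.08·0.95 + 0.041736·0.08·0.05
        = 0.821560 + 0.015999 + 0.008573 + 0.000167 = 0.846299
Keeping only the influenza-present terms gives 0.016166, so
  P(influenza | ¬fever) = 0.016166 / 0.846299 ≈ 0.019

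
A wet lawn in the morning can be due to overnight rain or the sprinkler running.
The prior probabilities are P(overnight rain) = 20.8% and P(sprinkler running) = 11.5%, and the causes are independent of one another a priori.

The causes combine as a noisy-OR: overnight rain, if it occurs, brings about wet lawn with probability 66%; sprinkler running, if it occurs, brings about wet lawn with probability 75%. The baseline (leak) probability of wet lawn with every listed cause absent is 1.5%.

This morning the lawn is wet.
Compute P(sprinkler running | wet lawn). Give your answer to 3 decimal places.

Under noisy-OR, P(wet lawn | causes) = 1 − (1−0.015)·∏(1−qᵢ) over the active causes.
P(wet lawn) = 0.015*0.792*0.885 + 0.75375*0.792*0.115 + 0.6651*0.208*0.885 + 0.916275*0.208*0.115 = 0.010514 + 0.068652 + 0.122432 + 0.021917 = 0.223515
Restricting to configurations with sprinkler running present: 0.068652 + 0.021917 = 0.090569.
P(sprinkler running | wet lawn) = 0.090569 / 0.223515 ≈ 0.405

P(sprinkler running | wet lawn) ≈ 0.405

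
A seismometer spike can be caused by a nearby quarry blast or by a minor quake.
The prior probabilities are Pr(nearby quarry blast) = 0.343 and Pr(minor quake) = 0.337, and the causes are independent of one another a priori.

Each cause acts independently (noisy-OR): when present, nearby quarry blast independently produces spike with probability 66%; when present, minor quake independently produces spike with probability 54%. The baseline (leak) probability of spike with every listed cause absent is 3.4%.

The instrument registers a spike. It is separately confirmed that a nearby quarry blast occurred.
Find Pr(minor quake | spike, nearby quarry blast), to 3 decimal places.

Pr(minor quake | spike, nearby quarry blast) ≈ 0.391

Under noisy-OR, P(spike | causes) = 1 − (1−0.034)·∏(1−qᵢ) over the active causes.
Numerator (weight on configurations with minor quake): 0.848918·0.337 = 0.286085
Normalizer over all consistent configurations: 0.67156·0.663 + 0.848918·0.337 = 0.731329
Posterior = 0.286085 / 0.731329 ≈ 0.391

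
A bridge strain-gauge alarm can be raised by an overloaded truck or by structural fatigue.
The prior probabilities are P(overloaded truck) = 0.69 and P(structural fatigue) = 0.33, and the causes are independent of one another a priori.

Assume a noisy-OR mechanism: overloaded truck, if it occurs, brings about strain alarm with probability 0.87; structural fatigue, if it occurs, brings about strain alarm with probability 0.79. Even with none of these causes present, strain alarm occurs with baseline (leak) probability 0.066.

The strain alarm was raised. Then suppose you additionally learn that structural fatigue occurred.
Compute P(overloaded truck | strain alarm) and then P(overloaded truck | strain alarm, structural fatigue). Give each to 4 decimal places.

Under noisy-OR, P(strain alarm | causes) = 1 − (1−0.066)·∏(1−qᵢ) over the active causes.
By total probability over the 4 (overloaded truck, structural fatigue) configurations:
  P(strain alarm) = 0.066×0.31×0.67 + 0.80386×0.31×0.33 + 0.87858×0.69×0.67 + 0.974502×0.69×0.33
        = 0.013708 + 0.082235 + 0.406168 + 0.221894 = 0.724005
Keeping only the overloaded truck-present terms gives 0.628062, so
  P(overloaded truck | strain alarm) = 0.628062 / 0.724005 ≈ 0.8675

Now also conditioning on structural fatigue=true:
P(strain alarm | structural fatigue) = 0.80386*0.31 + 0.974502*0.69 = 0.249197 + 0.672406 = 0.921603
Restricting to configurations with overloaded truck present: 0.974502*0.69 = 0.672406.
So P(overloaded truck | strain alarm, structural fatigue) = 0.672406/0.921603 ≈ 0.7296.
The drop from 0.8675 to 0.7296 is the explaining-away (discounting) effect.

P(overloaded truck | strain alarm) ≈ 0.8675; P(overloaded truck | strain alarm, structural fatigue) ≈ 0.7296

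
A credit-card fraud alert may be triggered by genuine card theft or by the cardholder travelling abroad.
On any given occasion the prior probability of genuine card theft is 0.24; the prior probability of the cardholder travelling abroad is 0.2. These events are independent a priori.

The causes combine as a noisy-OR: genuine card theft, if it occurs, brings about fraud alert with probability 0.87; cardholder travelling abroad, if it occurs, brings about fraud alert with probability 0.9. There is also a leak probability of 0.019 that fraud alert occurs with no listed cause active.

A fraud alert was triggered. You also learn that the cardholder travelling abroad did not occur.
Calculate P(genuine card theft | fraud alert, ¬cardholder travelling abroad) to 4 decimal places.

Under noisy-OR, P(fraud alert | causes) = 1 − (1−0.019)·∏(1−qᵢ) over the active causes.
P(fraud alert | ¬cardholder travelling abroad) = 0.019×0.76 + 0.87247×0.24 = 0.014440 + 0.209393 = 0.223833
Of this, 0.209393 comes from 0.87247×0.24 (the genuine card theft=true cases).
So P(genuine card theft | fraud alert, ¬cardholder travelling abroad) = 0.209393/0.223833 ≈ 0.9355.

P(genuine card theft | fraud alert, ¬cardholder travelling abroad) ≈ 0.9355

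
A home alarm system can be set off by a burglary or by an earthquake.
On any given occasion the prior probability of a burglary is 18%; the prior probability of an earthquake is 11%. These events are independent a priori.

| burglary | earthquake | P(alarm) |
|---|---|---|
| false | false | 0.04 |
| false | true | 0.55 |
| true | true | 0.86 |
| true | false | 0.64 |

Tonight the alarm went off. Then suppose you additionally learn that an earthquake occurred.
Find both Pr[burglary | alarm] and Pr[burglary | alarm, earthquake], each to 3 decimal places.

P(alarm) = 0.04×0.82×0.89 + 0.55×0.82×0.11 + 0.64×0.18×0.89 + 0.86×0.18×0.11 = 0.029192 + 0.049610 + 0.102528 + 0.017028 = 0.198358
The burglary-present share is 0.102528 + 0.017028 = 0.119556.
Hence the posterior is 0.119556/0.198358 ≈ 0.603.

With the extra evidence:
For the numerator, keep only burglary=true terms: 0.86·0.18 = 0.154800
Denominator P(alarm | earthquake): 0.55·0.82 + 0.86·0.18 = 0.605800
P(burglary | alarm, earthquake) = 0.154800/0.605800 ≈ 0.256

Pr[burglary | alarm] ≈ 0.603; Pr[burglary | alarm, earthquake] ≈ 0.256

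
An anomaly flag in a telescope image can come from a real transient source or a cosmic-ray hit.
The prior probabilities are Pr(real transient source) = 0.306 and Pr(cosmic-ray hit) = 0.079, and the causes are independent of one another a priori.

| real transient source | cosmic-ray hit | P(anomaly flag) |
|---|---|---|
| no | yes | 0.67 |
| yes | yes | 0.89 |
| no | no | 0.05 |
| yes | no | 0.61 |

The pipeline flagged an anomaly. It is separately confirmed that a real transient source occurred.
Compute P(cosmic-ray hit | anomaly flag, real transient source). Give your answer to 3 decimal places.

P(anomaly flag | real transient source) = 0.61·0.921 + 0.89·0.079 = 0.561810 + 0.070310 = 0.632120
The cosmic-ray hit-present share is 0.89·0.079 = 0.070310.
So P(cosmic-ray hit | anomaly flag, real transient source) = 0.070310/0.632120 ≈ 0.111.

P(cosmic-ray hit | anomaly flag, real transient source) ≈ 0.111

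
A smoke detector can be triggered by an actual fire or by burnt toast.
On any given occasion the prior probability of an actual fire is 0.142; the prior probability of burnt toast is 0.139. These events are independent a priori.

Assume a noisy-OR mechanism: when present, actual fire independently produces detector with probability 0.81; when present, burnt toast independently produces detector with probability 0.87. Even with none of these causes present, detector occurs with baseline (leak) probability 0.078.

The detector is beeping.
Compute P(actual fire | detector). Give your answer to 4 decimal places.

Under noisy-OR, P(detector | causes) = 1 − (1−0.078)·∏(1−qᵢ) over the active causes.
By total probability over the 4 (actual fire, burnt toast) configurations:
  P(detector) = 0.078×0.858×0.861 + 0.88014×0.858×0.139 + 0.82482×0.142×0.861 + 0.977227×0.142×0.139
        = 0.057622 + 0.104967 + 0.100844 + 0.019289 = 0.282722
Configurations with actual fire contribute 0.120133, so
  P(actual fire | detector) = 0.120133 / 0.282722 ≈ 0.4249

P(actual fire | detector) ≈ 0.4249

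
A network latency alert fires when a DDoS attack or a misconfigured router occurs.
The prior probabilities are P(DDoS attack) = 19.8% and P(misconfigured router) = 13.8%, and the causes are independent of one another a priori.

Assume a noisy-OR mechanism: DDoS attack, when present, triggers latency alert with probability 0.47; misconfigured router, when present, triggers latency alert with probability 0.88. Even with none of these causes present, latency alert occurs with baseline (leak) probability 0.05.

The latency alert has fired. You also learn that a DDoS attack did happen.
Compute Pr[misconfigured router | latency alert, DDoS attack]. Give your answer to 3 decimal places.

Under noisy-OR, P(latency alert | causes) = 1 − (1−0.05)·∏(1−qᵢ) over the active causes.
For the numerator, keep only misconfigured router=true terms: 0.93958·0.138 = 0.129662
The normalizing constant is 0.4965·0.862 + 0.93958·0.138 = 0.557645
Posterior = 0.129662 / 0.557645 ≈ 0.233

Pr[misconfigured router | latency alert, DDoS attack] ≈ 0.233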